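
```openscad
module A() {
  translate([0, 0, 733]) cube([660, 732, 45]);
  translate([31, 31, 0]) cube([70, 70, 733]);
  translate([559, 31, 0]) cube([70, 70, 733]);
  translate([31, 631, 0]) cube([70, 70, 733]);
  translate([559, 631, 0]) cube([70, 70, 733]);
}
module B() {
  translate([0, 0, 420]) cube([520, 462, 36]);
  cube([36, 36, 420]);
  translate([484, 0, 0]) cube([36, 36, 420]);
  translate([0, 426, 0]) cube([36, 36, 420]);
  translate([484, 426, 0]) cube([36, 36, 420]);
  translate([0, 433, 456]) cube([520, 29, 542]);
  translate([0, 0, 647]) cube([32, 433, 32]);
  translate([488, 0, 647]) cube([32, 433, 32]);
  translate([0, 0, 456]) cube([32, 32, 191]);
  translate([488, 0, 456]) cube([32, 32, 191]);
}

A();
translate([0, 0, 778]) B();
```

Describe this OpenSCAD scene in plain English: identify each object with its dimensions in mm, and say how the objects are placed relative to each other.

A is a rectangular dining table. The top is 660×732×45 mm with its upper surface at z = 778 mm. It stands on four 70×70 mm square legs, each inset 31 mm from the nearest pair of top edges, running from the floor to the underside of the top.

B is a chair. The seat is a 520×462×36 mm slab with its top at z = 456 mm, on four 36×36 mm corner legs (flush with the seat edges, standing on z = 0). A flat backrest 29 mm thick, 542 mm tall, spans the full seat width and rises from the seat top along its +y edge, rear face flush with the rear of the seat. Two armrests of 32×32 mm section run along each side from the seat's front edge to the front of the backrest, top faces 223 mm above the seat top and outer faces flush with the seat's x-edges; a 32×32 mm post under the front of each armrest stands on the seat at the front corner.

The chair is on top of the table.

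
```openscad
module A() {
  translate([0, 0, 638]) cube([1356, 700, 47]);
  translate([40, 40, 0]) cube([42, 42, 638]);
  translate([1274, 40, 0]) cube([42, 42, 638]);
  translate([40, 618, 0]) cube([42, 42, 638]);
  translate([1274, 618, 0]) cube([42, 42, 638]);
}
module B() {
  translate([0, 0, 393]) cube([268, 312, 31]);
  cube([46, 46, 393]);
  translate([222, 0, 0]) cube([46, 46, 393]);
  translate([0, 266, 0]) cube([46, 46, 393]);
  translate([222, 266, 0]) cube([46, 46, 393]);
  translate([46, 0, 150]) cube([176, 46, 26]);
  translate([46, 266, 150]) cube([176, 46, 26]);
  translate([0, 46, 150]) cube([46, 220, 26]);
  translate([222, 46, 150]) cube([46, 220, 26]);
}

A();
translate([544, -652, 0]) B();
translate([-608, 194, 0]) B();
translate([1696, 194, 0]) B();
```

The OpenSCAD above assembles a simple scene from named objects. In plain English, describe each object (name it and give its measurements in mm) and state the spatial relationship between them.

A is a rectangular dining table. The top is 1356×700×47 mm with its upper surface at z = 685 mm. It stands on four 42×42 mm square legs, each inset 40 mm from the nearest pair of top edges, running from the floor to the underside of the top.

B is a four-legged stool. The seat is 268×312 mm, 31 mm thick, top at z = 424 mm. It stands on four square legs, each 46×46 mm in cross-section, from z = 0 to the seat underside, each flush with a corner of the seat. Four stretchers, 46 mm wide and 26 mm tall, connect adjacent legs with their undersides at z = 150 mm, each running between the inner faces of the legs it joins and aligned with the legs' outer faces on the other axis.

Three stools sit around the table at the −y, −x, +x sides.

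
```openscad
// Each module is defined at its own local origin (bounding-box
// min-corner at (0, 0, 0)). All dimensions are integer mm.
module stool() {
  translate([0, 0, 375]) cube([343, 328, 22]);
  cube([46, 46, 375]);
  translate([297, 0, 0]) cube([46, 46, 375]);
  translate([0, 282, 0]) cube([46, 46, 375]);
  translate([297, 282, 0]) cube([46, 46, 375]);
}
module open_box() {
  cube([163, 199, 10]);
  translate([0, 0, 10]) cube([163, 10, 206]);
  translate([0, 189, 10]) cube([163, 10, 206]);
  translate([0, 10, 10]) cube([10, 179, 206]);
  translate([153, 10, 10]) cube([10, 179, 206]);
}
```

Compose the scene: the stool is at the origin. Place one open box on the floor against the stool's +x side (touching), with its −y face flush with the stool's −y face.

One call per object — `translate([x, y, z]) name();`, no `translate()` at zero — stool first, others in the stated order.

stool();
translate([343, 0, 0]) open_box();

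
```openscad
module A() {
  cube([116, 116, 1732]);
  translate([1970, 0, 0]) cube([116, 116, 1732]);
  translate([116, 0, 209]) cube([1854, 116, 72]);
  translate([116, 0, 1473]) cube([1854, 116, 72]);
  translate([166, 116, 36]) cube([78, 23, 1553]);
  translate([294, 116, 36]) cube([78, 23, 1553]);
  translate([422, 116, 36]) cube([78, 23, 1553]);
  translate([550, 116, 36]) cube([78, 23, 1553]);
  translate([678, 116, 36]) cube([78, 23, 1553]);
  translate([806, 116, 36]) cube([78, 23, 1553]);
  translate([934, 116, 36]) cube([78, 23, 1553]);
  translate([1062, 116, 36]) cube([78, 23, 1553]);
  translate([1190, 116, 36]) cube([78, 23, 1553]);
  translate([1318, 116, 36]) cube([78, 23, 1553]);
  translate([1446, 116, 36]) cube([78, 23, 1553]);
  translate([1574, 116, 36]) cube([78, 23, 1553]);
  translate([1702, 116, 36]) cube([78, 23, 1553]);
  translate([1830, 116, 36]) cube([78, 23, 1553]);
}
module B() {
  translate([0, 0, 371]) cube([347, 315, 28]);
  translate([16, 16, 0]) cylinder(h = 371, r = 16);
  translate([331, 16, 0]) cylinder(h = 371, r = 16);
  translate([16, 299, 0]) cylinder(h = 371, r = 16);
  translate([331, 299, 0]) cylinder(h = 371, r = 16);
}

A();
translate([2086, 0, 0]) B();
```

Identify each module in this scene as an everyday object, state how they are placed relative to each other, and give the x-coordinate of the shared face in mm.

The fence section's +x face and the stool's −x face are both at x = 2086 mm.

A is a fence section. B is a stool. The stool is against the fence section's +x side, with their −y faces flush. The x-coordinate of the shared face is 2086 mm.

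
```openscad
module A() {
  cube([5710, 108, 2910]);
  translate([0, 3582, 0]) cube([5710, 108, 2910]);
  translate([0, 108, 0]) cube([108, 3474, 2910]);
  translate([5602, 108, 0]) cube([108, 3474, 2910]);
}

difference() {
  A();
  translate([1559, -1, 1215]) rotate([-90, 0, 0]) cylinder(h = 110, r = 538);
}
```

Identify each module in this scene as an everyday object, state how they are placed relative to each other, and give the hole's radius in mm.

The subtracted cylinder has r = 538 mm.

A is a house frame. The house frame has a circular hole through its front wall. The hole's radius is 538 mm.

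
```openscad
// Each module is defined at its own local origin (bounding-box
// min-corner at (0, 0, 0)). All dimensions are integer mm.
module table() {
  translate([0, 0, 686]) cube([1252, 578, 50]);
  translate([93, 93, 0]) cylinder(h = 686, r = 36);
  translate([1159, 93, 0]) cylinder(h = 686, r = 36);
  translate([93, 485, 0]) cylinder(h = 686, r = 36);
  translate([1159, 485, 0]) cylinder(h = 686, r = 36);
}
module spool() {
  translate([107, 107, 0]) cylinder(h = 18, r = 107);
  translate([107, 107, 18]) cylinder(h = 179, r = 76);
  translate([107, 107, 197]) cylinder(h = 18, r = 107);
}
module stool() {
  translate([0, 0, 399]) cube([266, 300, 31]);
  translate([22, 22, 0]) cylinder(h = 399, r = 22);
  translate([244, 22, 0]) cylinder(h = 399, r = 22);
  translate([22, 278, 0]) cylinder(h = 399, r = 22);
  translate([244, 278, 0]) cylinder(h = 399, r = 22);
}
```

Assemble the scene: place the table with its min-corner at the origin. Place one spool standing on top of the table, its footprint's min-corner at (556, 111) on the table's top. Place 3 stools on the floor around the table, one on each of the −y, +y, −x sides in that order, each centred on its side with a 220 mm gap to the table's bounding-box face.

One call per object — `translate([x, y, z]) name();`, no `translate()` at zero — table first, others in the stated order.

table();
translate([556, 111, 736]) spool();
translate([493, -520, 0]) stool();
translate([493, 798, 0]) stool();
translate([-486, 139, 0]) stool();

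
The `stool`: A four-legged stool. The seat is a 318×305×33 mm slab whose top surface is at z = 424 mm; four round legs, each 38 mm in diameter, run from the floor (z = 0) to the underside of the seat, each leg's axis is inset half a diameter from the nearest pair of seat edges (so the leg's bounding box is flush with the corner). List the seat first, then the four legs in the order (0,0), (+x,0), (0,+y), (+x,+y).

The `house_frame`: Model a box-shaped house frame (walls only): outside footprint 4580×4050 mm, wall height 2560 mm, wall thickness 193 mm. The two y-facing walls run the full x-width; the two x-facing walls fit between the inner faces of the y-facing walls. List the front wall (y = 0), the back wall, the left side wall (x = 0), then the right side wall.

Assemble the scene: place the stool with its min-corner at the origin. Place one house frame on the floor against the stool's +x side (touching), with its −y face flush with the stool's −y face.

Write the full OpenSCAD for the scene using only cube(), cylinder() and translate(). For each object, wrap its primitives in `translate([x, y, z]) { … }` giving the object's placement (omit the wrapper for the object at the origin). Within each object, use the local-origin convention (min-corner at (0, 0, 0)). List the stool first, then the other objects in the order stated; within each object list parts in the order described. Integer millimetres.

translate([0, 0, 391]) cube([318, 305, 33]);
translate([19, 19, 0]) cylinder(h = 391, r = 19);
translate([299, 19, 0]) cylinder(h = 391, r = 19);
translate([19, 286, 0]) cylinder(h = 391, r = 19);
translate([299, 286, 0]) cylinder(h = 391, r = 19);
translate([318, 0, 0]) {
  cube([4580, 193, 2560]);
  translate([0, 3857, 0]) cube([4580, 193, 2560]);
  translate([0, 193, 0]) cube([193, 3664, 2560]);
  translate([4387, 193, 0]) cube([193, 3664, 2560]);
}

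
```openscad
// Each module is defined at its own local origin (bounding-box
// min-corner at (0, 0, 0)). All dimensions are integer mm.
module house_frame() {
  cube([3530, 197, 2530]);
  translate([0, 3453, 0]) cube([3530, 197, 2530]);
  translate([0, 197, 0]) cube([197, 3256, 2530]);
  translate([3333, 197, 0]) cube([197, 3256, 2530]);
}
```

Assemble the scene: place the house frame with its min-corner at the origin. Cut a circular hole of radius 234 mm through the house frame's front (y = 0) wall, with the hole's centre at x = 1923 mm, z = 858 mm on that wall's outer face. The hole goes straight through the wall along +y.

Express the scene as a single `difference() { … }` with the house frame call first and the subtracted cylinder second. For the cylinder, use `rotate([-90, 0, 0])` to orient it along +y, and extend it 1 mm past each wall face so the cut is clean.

difference() {
  house_frame();
  translate([1923, -1, 858]) rotate([-90, 0, 0]) cylinder(h = 199, r = 234);
}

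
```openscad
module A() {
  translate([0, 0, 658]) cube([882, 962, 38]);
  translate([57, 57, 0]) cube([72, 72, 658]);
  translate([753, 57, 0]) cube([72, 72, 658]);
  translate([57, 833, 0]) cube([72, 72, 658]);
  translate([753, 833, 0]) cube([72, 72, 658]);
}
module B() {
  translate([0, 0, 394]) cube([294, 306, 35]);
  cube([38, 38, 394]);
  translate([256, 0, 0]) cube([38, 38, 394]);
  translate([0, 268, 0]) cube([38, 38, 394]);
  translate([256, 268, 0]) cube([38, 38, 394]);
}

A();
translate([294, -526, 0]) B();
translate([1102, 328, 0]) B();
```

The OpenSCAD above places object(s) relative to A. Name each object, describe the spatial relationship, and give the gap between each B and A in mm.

A is a table. B is a stool. Two stools sit around the table at the −y, +x sides. The gap between each stool and the table is 220 mm.

Each stool's nearest face is 220 mm from the table's bounding box.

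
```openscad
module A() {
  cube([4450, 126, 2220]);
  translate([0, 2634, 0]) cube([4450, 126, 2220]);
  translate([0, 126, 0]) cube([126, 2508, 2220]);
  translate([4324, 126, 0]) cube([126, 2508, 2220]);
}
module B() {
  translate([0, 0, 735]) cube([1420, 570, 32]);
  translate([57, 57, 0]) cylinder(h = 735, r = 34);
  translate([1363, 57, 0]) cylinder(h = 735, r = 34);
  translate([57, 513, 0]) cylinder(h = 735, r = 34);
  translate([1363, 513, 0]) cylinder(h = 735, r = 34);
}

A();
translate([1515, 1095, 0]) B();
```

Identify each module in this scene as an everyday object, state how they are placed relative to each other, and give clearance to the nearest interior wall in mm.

A is a house frame. B is a table. The table sits inside the house frame, centred. The clearance to the nearest interior wall is 969 mm.

Clearances: x = 1389, y = 969; minimum 969 mm.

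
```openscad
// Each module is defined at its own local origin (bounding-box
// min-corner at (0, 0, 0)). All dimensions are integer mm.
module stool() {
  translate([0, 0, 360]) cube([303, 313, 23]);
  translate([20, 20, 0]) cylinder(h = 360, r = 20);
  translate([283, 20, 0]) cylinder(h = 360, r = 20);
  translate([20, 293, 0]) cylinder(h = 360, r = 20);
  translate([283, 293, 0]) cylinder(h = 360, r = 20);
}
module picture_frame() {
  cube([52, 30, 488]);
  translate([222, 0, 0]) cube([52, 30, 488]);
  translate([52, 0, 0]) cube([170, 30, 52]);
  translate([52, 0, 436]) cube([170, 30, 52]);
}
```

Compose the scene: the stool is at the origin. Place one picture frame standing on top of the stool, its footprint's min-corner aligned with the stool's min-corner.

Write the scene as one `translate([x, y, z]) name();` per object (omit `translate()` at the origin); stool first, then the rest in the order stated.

stool();
translate([0, 0, 383]) picture_frame();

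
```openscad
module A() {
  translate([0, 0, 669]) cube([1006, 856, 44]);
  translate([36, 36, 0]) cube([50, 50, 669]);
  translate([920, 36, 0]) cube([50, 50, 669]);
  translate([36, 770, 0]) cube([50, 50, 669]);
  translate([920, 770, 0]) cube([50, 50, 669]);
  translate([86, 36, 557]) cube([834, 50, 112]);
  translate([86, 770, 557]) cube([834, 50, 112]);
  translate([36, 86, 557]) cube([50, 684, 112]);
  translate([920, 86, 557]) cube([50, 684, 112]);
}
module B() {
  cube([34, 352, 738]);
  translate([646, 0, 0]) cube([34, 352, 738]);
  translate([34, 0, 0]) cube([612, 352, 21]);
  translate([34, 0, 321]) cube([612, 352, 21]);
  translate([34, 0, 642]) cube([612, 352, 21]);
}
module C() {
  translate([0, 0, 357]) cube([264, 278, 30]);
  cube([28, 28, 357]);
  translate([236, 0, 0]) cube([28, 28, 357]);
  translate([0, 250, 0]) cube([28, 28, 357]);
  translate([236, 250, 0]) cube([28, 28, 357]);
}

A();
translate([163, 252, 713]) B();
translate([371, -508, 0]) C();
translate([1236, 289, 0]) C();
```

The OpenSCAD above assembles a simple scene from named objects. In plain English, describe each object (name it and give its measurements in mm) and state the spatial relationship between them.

A is a table: top 1006 mm (x) × 856 mm (y), 44 mm thick, upper face at z = 713 mm, on four 50×50 mm square legs, each inset 36 mm from the nearest pair of top edges, running from z = 0 to the bottom of the top. Four apron rails, 50 mm thick and 112 mm tall, run between adjacent legs with their top edges flush with the underside of the top and their outer faces flush with the legs' outer faces.

B is an open bookshelf. Two side panels, each 34 mm thick, 352 mm deep and 738 mm tall, stand 680 mm apart (outside-to-outside). Between them sit 3 shelves, each 21 mm thick and 352 mm deep, spanning the full gap between the sides. The bottom shelf rests on the floor (its underside at z = 0) and the clear gap between one shelf's top and the next shelf's underside is 300 mm.

C is a four-legged stool. The seat is a 264×278×30 mm slab whose top surface is at z = 387 mm; four square legs, each 28×28 mm in cross-section, run from the floor (z = 0) to the underside of the seat, each flush with a corner of the seat.

The bookshelf is on top of the table, centred. Two stools sit around the table at the −y, +x sides.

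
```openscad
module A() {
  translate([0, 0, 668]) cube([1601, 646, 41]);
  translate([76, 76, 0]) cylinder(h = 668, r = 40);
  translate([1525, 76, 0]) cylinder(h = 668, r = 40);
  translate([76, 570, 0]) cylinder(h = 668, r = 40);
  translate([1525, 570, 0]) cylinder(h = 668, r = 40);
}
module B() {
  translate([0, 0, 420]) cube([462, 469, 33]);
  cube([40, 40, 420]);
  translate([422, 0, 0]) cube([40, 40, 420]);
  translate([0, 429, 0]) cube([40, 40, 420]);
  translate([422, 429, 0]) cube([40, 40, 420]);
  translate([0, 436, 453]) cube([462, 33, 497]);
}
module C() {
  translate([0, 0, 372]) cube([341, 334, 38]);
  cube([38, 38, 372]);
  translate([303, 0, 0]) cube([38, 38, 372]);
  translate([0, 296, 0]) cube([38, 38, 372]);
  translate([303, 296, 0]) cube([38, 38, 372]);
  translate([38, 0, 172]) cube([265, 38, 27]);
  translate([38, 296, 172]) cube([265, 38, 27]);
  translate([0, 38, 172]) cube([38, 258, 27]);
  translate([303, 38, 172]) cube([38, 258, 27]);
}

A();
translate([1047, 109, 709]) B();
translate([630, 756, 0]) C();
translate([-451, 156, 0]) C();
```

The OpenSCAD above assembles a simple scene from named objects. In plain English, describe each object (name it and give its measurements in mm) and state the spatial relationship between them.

A is a table: top 1601 mm (x) × 646 mm (y), 41 mm thick, upper face at z = 709 mm, on four round legs of 80 mm diameter, each leg's bounding box inset 36 mm from the nearest pair of top edges, running from z = 0 to the bottom of the top.

B is a chair. The seat is a 462×469×33 mm slab with its top at z = 453 mm, on four 40×40 mm corner legs (flush with the seat edges, standing on z = 0). A flat backrest 33 mm thick, 497 mm tall, spans the full seat width and rises from the seat top along its +y edge, rear face flush with the rear of the seat.

C is a four-legged stool. The seat is 341×334 mm, 38 mm thick, top at z = 410 mm. It stands on four square legs, each 38×38 mm in cross-section, from z = 0 to the seat underside, each flush with a corner of the seat. Four stretchers, 38 mm wide and 27 mm tall, connect adjacent legs with their undersides at z = 172 mm, each running between the inner faces of the legs it joins and aligned with the legs' outer faces on the other axis.

The chair is on top of the table. Two stools sit around the table at the +y, −x sides.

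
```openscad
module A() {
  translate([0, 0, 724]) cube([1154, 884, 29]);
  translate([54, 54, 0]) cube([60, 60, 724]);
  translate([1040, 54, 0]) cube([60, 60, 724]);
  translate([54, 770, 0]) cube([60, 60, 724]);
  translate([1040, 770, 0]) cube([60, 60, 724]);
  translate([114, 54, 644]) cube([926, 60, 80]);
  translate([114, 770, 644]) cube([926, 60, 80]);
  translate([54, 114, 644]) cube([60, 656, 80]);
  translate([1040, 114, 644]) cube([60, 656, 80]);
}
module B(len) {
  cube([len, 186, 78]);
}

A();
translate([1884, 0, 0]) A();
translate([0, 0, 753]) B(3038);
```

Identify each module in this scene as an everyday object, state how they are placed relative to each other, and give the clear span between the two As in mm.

Second table starts at x = 1884; first ends at x = 1154; clear span = 1884 − 1154 = 730 mm.

A is a table. B is a beam. A beam spans the tops of two tables. The clear span between the two tables is 730 mm.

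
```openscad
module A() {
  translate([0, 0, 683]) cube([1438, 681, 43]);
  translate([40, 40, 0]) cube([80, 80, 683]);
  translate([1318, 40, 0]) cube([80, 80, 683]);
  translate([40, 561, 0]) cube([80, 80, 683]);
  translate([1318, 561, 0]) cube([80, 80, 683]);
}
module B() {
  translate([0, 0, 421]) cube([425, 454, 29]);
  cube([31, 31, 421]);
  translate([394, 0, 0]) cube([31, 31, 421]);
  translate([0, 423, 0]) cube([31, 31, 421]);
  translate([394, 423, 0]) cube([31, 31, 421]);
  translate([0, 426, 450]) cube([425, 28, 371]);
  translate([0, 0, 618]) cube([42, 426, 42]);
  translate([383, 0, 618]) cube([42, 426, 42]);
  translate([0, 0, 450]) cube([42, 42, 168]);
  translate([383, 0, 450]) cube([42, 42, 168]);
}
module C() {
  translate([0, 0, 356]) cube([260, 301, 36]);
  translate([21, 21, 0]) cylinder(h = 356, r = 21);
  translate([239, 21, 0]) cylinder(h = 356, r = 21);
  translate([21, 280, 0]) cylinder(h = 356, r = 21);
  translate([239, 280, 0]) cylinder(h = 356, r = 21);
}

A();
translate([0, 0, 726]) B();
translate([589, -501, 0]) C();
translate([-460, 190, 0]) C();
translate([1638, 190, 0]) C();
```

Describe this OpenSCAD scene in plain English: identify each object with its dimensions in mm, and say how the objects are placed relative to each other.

A is a table: top 1438 mm (x) × 681 mm (y), 43 mm thick, upper face at z = 726 mm, on four 80×80 mm square legs, each inset 40 mm from the nearest pair of top edges, running from z = 0 to the bottom of the top.

B is a chair: 425×454 mm seat, 29 mm thick, top at z = 450 mm, on four 31 mm square corner legs flush with the seat edges. A 28 mm thick backrest slab spans the full seat width, extending 371 mm above the seat top, its back face flush with the seat's +y edge. Two armrests of 42×42 mm section run along each side from the seat's front edge to the front of the backrest, top faces 210 mm above the seat top and outer faces flush with the seat's x-edges; a 42×42 mm post under the front of each armrest stands on the seat at the front corner.

C is a four-legged stool. The seat is a 260×301×36 mm slab whose top surface is at z = 392 mm; four round legs, each 42 mm in diameter, run from the floor (z = 0) to the underside of the seat, each leg's axis is inset half a diameter from the nearest pair of seat edges (so the leg's bounding box is flush with the corner).

The chair is on top of the table. Three stools sit around the table at the −y, −x, +x sides.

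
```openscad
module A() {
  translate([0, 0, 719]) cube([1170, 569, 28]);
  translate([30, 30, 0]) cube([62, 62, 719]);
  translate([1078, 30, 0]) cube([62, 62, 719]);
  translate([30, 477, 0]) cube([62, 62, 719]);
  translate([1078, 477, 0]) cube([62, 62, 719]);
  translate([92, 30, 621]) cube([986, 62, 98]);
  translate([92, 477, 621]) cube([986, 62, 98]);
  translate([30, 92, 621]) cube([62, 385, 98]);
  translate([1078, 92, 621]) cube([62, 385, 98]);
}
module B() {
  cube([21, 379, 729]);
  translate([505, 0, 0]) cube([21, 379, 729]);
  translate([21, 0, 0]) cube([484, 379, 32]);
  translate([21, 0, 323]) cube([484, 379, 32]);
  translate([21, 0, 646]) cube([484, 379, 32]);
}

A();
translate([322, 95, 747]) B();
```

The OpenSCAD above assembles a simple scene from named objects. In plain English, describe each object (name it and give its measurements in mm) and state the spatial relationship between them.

A is a rectangular dining table. The top is 1170×569×28 mm with its upper surface at z = 747 mm. It stands on four 62×62 mm square legs, each inset 30 mm from the nearest pair of top edges, running from the floor to the underside of the top. Four apron rails, 62 mm thick and 98 mm tall, run between adjacent legs with their top edges flush with the underside of the top and their outer faces flush with the legs' outer faces.

B is an open bookshelf. Two side panels, each 21 mm thick, 379 mm deep and 729 mm tall, stand 526 mm apart (outside-to-outside). Between them sit 3 shelves, each 32 mm thick and 379 mm deep, spanning the full gap between the sides. The bottom shelf rests on the floor (its underside at z = 0) and the clear gap between one shelf's top and the next shelf's underside is 291 mm.

The bookshelf is on top of the table, centred.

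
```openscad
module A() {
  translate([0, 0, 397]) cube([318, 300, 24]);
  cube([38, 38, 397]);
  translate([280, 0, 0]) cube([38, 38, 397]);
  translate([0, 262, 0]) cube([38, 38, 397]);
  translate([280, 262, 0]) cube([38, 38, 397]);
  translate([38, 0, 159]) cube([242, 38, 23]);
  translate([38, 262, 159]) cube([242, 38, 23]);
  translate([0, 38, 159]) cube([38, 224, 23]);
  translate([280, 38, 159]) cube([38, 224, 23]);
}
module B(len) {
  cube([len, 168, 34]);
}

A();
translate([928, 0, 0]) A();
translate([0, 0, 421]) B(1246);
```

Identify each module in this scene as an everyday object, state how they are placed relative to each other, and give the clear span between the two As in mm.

A is a stool. B is a beam. A beam spans the tops of two stools. The clear span between the two stools is 610 mm.

Second stool starts at x = 928; first ends at x = 318; clear span = 928 − 318 = 610 mm.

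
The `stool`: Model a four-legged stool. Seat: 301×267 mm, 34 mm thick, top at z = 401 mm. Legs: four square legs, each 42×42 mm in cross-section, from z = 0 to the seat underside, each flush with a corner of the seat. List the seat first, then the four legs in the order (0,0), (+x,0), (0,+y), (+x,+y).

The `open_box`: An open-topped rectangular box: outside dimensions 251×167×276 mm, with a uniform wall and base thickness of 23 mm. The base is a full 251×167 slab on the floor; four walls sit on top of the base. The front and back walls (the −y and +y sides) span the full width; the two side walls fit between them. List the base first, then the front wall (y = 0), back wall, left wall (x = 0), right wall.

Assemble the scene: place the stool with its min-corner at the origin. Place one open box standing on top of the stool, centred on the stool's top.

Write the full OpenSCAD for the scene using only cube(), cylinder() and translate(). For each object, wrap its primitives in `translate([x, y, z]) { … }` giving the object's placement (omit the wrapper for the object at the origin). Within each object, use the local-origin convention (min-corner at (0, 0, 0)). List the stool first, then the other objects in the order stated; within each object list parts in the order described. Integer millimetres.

translate([0, 0, 367]) cube([301, 267, 34]);
cube([42, 42, 367]);
translate([259, 0, 0]) cube([42, 42, 367]);
translate([0, 225, 0]) cube([42, 42, 367]);
translate([259, 225, 0]) cube([42, 42, 367]);
translate([25, 50, 401]) {
  cube([251, 167, 23]);
  translate([0, 0, 23]) cube([251, 23, 253]);
  translate([0, 144, 23]) cube([251, 23, 253]);
  translate([0, 23, 23]) cube([23, 121, 253]);
  translate([228, 23, 23]) cube([23, 121, 253]);
}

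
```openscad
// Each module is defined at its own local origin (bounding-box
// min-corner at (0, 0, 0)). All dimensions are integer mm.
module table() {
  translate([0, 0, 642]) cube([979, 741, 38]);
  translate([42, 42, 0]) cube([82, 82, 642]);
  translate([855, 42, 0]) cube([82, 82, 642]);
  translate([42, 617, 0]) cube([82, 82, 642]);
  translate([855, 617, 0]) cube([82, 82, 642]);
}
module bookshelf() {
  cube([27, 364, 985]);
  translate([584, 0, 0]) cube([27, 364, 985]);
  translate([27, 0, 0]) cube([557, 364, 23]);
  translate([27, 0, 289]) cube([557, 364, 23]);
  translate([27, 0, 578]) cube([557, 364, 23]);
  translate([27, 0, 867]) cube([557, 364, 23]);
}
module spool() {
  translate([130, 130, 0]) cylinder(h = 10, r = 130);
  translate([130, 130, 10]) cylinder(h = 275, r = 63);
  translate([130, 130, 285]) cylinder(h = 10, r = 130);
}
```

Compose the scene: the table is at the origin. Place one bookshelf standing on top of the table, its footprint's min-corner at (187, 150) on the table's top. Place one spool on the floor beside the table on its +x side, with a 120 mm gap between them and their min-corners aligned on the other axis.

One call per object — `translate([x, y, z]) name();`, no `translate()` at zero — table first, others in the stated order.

table();
translate([187, 150, 680]) bookshelf();
translate([1099, 0, 0]) spool();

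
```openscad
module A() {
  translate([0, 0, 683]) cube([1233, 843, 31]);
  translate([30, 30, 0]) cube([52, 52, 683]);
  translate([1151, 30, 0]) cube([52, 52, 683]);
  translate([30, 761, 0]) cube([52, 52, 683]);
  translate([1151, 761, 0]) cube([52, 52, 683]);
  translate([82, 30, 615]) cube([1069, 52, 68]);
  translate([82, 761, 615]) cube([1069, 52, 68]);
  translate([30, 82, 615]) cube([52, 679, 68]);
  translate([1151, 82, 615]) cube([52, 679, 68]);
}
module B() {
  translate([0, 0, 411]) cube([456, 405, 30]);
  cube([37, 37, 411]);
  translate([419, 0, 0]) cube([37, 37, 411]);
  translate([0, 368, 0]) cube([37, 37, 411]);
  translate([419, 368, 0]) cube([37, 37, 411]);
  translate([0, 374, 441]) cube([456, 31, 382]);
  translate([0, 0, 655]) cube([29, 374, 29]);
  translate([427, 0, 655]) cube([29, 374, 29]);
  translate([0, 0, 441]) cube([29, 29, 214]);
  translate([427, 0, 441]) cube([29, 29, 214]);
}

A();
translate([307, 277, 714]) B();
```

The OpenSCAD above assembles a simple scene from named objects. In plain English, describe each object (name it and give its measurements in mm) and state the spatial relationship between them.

A is a table: top 1233 mm (x) × 843 mm (y), 31 mm thick, upper face at z = 714 mm, on four 52×52 mm square legs, each inset 30 mm from the nearest pair of top edges, running from z = 0 to the bottom of the top. Four apron rails, 52 mm thick and 68 mm tall, run between adjacent legs with their top edges flush with the underside of the top and their outer faces flush with the legs' outer faces.

B is a chair. The seat is a 456×405×30 mm slab with its top at z = 441 mm, on four 37×37 mm corner legs (flush with the seat edges, standing on z = 0). A flat backrest 31 mm thick, 382 mm tall, spans the full seat width and rises from the seat top along its +y edge, rear face flush with the rear of the seat. Two armrests of 29×29 mm section run along each side from the seat's front edge to the front of the backrest, top faces 243 mm above the seat top and outer faces flush with the seat's x-edges; a 29×29 mm post under the front of each armrest stands on the seat at the front corner.

The chair is on top of the table.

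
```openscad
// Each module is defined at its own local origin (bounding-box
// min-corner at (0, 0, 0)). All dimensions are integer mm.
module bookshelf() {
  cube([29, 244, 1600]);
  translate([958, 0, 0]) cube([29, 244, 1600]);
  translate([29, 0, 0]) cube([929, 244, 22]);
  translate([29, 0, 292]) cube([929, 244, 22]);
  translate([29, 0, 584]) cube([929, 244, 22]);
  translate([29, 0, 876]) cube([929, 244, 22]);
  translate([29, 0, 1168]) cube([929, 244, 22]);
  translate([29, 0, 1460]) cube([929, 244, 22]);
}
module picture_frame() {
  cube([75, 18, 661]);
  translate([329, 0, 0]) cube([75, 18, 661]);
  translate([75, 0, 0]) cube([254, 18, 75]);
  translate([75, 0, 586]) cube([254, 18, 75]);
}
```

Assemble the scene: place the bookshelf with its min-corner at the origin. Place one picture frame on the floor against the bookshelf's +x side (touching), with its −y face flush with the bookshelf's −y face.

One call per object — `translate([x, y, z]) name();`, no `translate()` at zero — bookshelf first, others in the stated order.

bookshelf();
translate([987, 0, 0]) picture_frame();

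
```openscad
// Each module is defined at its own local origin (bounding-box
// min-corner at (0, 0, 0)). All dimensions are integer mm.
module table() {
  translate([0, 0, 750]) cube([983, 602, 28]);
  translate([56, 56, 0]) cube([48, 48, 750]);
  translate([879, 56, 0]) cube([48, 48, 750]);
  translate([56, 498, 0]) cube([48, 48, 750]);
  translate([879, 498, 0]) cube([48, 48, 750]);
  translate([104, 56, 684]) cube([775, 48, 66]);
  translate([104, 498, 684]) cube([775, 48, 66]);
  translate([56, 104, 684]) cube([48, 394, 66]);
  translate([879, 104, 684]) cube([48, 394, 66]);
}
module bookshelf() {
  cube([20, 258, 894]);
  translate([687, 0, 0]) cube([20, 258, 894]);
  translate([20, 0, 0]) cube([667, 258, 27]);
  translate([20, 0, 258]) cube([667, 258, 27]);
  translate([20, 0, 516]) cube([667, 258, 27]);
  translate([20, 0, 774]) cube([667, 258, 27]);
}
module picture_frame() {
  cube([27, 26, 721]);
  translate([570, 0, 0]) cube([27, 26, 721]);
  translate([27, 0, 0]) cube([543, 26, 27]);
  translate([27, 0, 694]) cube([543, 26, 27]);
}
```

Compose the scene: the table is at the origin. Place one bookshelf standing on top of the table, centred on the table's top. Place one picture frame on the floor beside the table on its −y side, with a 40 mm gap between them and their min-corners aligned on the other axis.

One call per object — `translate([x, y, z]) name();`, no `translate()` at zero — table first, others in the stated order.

table();
translate([138, 172, 778]) bookshelf();
translate([0, -66, 0]) picture_frame();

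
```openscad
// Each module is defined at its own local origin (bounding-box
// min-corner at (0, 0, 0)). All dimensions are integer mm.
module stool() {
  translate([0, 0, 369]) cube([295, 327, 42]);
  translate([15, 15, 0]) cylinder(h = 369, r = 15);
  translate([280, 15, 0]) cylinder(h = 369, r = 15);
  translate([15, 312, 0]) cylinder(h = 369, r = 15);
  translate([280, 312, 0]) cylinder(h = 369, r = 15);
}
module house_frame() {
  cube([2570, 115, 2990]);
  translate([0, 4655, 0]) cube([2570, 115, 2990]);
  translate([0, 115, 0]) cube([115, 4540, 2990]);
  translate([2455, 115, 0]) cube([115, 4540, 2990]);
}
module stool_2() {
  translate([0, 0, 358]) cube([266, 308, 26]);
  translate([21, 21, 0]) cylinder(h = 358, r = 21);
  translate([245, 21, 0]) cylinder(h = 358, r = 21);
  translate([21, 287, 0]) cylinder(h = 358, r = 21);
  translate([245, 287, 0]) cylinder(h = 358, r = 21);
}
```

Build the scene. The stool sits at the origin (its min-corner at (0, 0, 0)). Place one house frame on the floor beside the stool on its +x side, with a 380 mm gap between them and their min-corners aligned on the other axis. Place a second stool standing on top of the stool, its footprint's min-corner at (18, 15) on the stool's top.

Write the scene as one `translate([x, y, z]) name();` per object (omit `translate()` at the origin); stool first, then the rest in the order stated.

stool();
translate([675, 0, 0]) house_frame();
translate([18, 15, 411]) stool_2();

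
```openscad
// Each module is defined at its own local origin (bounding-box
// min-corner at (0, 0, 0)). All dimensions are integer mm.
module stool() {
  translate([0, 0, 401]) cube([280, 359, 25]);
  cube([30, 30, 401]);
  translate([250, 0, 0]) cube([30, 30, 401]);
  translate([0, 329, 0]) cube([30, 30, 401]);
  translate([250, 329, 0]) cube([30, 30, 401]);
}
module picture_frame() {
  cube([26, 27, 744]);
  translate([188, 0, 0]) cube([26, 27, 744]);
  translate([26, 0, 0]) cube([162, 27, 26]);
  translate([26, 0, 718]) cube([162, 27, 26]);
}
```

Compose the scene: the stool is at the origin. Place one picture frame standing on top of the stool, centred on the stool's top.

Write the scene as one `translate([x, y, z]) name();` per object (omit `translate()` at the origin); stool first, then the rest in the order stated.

stool();
translate([33, 166, 426]) picture_frame();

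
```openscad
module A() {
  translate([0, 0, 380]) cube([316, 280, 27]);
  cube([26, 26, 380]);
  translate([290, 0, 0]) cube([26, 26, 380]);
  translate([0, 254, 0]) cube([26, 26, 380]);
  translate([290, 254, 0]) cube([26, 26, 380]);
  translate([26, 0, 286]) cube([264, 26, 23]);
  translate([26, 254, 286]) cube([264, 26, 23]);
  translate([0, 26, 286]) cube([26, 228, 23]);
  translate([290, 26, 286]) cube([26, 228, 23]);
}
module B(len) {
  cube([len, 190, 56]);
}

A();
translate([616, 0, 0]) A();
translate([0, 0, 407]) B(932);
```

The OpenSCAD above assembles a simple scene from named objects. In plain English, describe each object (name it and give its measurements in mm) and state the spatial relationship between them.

A is a four-legged stool. The seat is a 316×280×27 mm slab whose top surface is at z = 407 mm; four square legs, each 26×26 mm in cross-section, run from the floor (z = 0) to the underside of the seat, each flush with a corner of the seat. Four stretchers, 26 mm wide and 23 mm tall, connect adjacent legs with their undersides at z = 286 mm, each running between the inner faces of the legs it joins and aligned with the legs' outer faces on the other axis.

B is a rectangular beam 932 mm long (x), 190 mm deep (y), 56 mm thick (z).

The beam spans the tops of two stools placed 300 mm apart, resting at z = 407 mm.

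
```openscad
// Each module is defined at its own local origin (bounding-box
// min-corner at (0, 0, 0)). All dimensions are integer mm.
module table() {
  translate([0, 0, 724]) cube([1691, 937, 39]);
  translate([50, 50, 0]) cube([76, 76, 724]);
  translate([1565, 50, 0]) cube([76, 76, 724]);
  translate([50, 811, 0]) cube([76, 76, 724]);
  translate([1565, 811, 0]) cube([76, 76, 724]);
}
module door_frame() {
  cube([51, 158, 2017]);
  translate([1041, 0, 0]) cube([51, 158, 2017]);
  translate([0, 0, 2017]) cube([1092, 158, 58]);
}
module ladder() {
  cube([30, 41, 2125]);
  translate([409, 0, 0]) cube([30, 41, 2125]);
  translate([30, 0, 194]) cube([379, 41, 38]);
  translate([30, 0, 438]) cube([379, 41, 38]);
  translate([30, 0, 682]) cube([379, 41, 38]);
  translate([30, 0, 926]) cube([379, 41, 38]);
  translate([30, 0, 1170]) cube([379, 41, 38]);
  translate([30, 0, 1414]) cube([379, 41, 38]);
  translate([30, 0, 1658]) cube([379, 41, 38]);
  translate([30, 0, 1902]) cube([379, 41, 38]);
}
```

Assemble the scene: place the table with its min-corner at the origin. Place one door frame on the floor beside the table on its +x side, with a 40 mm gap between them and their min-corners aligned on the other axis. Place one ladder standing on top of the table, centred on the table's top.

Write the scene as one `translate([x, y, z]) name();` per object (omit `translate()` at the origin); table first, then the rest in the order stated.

table();
translate([1731, 0, 0]) door_frame();
translate([626, 448, 763]) ladder();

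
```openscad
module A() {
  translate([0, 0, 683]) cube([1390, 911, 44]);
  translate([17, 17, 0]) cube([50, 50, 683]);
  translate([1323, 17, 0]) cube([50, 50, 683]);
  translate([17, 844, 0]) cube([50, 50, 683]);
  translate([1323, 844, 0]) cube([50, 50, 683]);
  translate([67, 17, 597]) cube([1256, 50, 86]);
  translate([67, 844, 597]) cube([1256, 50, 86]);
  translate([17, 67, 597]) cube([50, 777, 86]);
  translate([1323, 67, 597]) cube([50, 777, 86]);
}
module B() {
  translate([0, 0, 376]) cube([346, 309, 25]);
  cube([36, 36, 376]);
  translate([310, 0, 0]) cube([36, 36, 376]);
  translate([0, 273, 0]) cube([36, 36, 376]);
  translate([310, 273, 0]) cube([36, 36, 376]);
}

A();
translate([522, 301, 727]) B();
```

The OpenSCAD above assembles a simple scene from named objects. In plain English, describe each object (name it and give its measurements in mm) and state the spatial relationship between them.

A is a table with a 1390×911 mm rectangular top, 44 mm thick, top surface at z = 727 mm, supported by four 50×50 mm square legs, each inset 17 mm from the nearest pair of top edges, running from the floor. Four apron rails, 50 mm thick and 86 mm tall, run between adjacent legs with their top edges flush with the underside of the top and their outer faces flush with the legs' outer faces.

B is a simple wooden stool: a rectangular seat 346 mm (x) by 309 mm (y), 25 mm thick, top face at z = 401 mm, on four square legs, each 36×36 mm in cross-section. The legs rest on z = 0, each flush with a corner of the seat.

The stool is on top of the table, centred.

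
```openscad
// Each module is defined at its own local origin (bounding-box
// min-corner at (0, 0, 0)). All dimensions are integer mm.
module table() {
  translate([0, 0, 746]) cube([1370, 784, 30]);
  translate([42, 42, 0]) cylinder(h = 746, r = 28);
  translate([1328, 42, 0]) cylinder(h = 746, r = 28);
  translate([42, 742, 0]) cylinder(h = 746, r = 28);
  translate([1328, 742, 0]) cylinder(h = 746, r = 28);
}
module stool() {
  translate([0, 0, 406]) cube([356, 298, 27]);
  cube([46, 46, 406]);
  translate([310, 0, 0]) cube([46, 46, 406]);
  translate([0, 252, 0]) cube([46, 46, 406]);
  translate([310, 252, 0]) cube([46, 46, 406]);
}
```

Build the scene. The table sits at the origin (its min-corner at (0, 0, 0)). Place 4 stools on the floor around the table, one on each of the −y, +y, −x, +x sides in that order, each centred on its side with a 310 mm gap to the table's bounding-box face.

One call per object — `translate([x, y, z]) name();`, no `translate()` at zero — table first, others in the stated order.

table();
translate([507, -608, 0]) stool();
translate([507, 1094, 0]) stool();
translate([-666, 243, 0]) stool();
translate([1680, 243, 0]) stool();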